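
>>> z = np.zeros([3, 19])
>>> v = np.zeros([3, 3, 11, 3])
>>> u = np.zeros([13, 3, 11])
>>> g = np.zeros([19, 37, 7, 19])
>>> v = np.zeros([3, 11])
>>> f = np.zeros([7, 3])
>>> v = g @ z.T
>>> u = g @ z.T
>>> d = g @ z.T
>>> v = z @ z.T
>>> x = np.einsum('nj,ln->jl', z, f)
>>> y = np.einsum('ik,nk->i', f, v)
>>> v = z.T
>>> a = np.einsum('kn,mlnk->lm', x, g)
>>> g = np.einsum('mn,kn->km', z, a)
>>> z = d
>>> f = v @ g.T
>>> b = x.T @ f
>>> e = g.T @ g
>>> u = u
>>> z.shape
(19, 37, 7, 3)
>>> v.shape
(19, 3)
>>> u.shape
(19, 37, 7, 3)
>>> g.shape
(37, 3)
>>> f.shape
(19, 37)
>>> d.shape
(19, 37, 7, 3)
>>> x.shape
(19, 7)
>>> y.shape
(7,)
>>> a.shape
(37, 19)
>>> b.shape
(7, 37)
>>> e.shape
(3, 3)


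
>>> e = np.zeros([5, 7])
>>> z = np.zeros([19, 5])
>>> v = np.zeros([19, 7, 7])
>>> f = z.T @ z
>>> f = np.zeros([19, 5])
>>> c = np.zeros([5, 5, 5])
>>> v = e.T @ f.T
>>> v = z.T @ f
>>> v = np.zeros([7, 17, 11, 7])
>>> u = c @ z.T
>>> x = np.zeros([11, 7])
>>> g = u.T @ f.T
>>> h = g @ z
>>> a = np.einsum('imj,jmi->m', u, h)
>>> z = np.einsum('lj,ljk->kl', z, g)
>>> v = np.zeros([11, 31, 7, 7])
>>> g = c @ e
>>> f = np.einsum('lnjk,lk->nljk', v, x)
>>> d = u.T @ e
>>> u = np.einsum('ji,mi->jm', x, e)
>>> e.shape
(5, 7)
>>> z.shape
(19, 19)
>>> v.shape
(11, 31, 7, 7)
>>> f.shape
(31, 11, 7, 7)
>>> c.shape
(5, 5, 5)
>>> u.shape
(11, 5)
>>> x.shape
(11, 7)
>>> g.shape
(5, 5, 7)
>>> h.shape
(19, 5, 5)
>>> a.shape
(5,)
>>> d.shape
(19, 5, 7)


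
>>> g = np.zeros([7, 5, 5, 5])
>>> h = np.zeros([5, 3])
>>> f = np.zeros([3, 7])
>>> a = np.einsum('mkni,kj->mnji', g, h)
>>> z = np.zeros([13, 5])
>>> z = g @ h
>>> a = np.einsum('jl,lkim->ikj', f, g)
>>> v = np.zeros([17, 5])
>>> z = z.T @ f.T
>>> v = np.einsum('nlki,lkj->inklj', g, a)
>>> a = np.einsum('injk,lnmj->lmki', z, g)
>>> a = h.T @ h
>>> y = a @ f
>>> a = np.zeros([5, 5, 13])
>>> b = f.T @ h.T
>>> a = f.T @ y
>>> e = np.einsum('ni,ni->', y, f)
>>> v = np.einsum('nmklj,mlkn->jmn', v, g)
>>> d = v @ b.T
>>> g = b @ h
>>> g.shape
(7, 3)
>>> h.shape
(5, 3)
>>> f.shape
(3, 7)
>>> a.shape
(7, 7)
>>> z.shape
(3, 5, 5, 3)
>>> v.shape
(3, 7, 5)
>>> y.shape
(3, 7)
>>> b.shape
(7, 5)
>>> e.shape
()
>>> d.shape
(3, 7, 7)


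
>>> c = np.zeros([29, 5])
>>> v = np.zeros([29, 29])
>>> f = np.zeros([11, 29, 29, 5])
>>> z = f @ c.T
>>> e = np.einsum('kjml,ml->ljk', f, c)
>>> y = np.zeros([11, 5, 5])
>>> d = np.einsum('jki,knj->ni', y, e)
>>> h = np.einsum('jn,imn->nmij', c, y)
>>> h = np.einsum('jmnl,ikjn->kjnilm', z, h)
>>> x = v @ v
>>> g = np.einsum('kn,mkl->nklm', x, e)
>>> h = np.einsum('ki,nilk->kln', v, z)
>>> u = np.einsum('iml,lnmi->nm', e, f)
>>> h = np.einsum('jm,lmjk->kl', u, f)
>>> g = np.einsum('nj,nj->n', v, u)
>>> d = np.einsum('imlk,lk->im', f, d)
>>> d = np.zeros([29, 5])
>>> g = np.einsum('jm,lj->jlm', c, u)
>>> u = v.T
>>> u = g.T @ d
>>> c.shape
(29, 5)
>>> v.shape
(29, 29)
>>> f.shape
(11, 29, 29, 5)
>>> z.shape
(11, 29, 29, 29)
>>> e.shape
(5, 29, 11)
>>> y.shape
(11, 5, 5)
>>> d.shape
(29, 5)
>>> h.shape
(5, 11)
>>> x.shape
(29, 29)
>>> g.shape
(29, 29, 5)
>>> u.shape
(5, 29, 5)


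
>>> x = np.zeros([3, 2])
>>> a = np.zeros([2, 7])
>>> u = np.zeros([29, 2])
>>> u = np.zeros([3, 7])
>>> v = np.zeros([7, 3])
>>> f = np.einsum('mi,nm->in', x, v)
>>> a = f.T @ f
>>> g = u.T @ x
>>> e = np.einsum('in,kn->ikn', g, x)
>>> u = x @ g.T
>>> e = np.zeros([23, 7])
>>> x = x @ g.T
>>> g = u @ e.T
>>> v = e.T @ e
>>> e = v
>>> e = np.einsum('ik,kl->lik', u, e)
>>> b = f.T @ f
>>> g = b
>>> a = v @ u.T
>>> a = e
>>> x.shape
(3, 7)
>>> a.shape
(7, 3, 7)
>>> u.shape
(3, 7)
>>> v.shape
(7, 7)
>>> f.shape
(2, 7)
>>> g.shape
(7, 7)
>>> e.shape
(7, 3, 7)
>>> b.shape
(7, 7)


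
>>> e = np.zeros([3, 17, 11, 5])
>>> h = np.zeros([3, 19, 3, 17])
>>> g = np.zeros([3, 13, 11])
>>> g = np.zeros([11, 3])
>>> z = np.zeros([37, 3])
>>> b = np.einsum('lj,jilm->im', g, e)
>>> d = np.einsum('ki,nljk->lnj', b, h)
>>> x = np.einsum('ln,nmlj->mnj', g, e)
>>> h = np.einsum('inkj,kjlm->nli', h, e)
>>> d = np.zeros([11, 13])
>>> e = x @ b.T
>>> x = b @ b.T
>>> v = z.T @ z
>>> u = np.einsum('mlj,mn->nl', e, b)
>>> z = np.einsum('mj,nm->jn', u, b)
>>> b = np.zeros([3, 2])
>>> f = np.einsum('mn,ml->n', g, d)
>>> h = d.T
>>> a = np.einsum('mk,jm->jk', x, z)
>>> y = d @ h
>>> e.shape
(17, 3, 17)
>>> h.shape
(13, 11)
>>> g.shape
(11, 3)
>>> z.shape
(3, 17)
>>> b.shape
(3, 2)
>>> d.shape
(11, 13)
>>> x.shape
(17, 17)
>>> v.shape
(3, 3)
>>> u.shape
(5, 3)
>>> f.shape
(3,)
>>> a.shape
(3, 17)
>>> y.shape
(11, 11)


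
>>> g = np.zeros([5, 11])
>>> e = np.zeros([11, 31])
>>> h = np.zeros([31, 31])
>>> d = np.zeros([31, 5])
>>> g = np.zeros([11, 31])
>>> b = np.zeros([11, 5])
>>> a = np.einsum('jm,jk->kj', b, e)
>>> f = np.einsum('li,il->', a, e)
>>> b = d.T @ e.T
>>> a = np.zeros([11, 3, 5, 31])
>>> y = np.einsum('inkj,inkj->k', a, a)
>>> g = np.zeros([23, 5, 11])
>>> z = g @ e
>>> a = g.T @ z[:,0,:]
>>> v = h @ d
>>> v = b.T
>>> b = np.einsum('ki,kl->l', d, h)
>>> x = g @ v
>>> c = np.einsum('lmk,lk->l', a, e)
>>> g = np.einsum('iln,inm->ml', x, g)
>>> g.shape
(11, 5)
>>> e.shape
(11, 31)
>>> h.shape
(31, 31)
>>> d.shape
(31, 5)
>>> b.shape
(31,)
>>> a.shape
(11, 5, 31)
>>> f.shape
()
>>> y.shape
(5,)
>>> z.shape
(23, 5, 31)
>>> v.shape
(11, 5)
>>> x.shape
(23, 5, 5)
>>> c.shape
(11,)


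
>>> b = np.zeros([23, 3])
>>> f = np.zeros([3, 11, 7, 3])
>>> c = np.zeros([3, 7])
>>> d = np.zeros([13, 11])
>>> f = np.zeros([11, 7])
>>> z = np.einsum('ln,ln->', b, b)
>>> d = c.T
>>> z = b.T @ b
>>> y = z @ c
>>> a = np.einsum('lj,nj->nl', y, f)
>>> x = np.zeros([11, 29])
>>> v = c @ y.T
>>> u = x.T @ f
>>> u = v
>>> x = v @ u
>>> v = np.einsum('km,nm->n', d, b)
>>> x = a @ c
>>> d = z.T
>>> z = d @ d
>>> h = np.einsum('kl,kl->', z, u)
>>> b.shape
(23, 3)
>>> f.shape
(11, 7)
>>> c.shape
(3, 7)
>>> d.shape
(3, 3)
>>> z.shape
(3, 3)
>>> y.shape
(3, 7)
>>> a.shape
(11, 3)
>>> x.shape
(11, 7)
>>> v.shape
(23,)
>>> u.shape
(3, 3)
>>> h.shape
()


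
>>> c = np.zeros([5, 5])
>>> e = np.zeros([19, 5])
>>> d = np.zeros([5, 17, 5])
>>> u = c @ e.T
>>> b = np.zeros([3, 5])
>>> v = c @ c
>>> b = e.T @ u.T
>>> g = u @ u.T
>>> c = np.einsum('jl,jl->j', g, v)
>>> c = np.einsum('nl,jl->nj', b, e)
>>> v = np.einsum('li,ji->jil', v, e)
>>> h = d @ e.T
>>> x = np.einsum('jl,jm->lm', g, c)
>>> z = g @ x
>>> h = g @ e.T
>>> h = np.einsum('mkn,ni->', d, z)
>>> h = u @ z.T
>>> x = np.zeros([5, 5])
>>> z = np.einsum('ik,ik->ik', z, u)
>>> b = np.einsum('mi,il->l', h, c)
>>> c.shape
(5, 19)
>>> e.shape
(19, 5)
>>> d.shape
(5, 17, 5)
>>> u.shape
(5, 19)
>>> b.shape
(19,)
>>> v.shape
(19, 5, 5)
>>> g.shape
(5, 5)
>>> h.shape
(5, 5)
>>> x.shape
(5, 5)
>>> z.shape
(5, 19)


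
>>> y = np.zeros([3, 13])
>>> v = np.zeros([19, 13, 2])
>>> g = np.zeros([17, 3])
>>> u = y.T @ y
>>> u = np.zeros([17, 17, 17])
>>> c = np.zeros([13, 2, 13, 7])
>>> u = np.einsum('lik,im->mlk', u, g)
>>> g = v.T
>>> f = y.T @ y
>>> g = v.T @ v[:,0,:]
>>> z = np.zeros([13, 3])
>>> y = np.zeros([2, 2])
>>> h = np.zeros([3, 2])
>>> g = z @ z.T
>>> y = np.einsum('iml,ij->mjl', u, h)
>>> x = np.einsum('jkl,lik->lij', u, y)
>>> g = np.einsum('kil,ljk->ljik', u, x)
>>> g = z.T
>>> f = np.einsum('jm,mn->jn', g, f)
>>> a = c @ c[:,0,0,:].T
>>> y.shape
(17, 2, 17)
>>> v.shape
(19, 13, 2)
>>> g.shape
(3, 13)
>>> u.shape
(3, 17, 17)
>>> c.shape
(13, 2, 13, 7)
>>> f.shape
(3, 13)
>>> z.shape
(13, 3)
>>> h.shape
(3, 2)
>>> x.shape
(17, 2, 3)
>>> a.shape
(13, 2, 13, 13)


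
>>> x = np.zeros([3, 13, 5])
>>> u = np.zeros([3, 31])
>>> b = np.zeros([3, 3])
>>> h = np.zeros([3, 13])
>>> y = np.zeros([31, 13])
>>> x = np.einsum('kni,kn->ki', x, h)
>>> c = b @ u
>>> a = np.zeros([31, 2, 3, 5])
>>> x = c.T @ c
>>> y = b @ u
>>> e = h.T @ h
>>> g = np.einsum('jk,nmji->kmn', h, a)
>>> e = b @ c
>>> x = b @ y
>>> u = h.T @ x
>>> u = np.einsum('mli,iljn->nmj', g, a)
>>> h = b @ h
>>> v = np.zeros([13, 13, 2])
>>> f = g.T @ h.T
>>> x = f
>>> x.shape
(31, 2, 3)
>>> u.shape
(5, 13, 3)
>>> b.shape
(3, 3)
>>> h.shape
(3, 13)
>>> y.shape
(3, 31)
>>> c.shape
(3, 31)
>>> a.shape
(31, 2, 3, 5)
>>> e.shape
(3, 31)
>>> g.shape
(13, 2, 31)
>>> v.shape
(13, 13, 2)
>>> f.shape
(31, 2, 3)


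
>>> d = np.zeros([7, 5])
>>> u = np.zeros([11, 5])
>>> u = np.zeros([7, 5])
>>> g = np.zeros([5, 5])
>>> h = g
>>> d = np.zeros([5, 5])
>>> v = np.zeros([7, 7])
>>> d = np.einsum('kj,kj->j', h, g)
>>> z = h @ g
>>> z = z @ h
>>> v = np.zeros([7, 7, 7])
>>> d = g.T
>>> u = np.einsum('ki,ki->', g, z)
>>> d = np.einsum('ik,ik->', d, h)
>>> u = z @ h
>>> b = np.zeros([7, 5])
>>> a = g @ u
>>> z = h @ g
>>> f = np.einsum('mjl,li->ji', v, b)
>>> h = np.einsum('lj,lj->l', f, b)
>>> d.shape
()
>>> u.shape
(5, 5)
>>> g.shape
(5, 5)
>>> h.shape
(7,)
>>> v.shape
(7, 7, 7)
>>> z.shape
(5, 5)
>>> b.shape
(7, 5)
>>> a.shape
(5, 5)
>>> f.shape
(7, 5)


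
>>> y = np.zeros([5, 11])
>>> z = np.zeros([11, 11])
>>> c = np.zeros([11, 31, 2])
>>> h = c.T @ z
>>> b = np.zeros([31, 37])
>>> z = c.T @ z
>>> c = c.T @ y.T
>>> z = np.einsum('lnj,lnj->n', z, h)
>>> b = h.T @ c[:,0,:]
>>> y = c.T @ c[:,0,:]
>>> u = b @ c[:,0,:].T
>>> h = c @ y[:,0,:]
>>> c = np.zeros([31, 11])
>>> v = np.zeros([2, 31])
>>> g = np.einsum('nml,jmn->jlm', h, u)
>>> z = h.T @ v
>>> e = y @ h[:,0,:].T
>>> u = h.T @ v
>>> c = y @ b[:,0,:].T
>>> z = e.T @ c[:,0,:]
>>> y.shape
(5, 31, 5)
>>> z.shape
(2, 31, 11)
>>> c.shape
(5, 31, 11)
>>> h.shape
(2, 31, 5)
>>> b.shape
(11, 31, 5)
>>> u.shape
(5, 31, 31)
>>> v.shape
(2, 31)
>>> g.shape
(11, 5, 31)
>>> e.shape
(5, 31, 2)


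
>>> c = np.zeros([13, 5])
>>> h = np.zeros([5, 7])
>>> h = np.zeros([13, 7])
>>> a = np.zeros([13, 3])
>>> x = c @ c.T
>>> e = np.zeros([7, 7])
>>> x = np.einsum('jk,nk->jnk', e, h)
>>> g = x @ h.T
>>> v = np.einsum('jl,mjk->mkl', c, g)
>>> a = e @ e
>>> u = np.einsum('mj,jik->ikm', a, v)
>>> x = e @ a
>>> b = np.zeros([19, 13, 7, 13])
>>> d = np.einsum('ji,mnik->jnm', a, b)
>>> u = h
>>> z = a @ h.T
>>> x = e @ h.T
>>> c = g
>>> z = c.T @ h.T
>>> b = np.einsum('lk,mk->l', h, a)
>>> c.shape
(7, 13, 13)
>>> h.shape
(13, 7)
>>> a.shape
(7, 7)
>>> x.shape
(7, 13)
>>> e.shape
(7, 7)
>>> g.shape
(7, 13, 13)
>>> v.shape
(7, 13, 5)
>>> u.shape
(13, 7)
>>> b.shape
(13,)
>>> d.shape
(7, 13, 19)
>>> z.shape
(13, 13, 13)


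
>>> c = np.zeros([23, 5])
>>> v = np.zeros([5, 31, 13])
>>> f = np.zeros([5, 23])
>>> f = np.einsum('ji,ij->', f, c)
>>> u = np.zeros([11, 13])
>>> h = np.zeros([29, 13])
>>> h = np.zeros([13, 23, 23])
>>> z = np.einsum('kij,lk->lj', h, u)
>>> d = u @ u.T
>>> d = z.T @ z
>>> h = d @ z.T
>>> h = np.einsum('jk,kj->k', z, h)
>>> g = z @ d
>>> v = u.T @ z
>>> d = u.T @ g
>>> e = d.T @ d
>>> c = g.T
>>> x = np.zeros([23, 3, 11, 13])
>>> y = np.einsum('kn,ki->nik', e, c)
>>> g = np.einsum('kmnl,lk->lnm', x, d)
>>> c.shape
(23, 11)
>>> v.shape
(13, 23)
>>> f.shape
()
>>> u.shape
(11, 13)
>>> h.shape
(23,)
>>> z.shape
(11, 23)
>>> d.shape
(13, 23)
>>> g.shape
(13, 11, 3)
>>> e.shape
(23, 23)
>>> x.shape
(23, 3, 11, 13)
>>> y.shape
(23, 11, 23)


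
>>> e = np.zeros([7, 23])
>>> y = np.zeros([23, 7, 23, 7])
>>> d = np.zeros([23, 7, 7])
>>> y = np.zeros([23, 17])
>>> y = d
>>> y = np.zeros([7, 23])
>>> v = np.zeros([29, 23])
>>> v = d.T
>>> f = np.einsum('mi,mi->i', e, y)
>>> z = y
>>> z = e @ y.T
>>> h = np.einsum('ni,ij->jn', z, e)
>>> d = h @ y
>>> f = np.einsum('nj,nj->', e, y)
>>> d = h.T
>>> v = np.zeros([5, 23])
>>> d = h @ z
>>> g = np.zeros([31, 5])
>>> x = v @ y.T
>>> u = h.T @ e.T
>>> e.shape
(7, 23)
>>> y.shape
(7, 23)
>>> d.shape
(23, 7)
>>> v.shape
(5, 23)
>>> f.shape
()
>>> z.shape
(7, 7)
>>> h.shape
(23, 7)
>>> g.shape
(31, 5)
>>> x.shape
(5, 7)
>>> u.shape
(7, 7)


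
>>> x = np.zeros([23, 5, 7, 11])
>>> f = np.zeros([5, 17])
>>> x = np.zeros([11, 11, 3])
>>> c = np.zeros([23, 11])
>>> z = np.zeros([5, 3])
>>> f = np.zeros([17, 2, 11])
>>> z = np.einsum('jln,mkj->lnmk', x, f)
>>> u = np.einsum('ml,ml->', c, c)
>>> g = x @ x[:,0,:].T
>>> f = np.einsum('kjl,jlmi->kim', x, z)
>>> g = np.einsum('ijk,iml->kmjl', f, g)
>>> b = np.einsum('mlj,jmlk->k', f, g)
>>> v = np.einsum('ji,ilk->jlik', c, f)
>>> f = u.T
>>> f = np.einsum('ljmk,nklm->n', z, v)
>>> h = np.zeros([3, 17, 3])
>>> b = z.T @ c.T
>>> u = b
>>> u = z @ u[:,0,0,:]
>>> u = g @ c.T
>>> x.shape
(11, 11, 3)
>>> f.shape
(23,)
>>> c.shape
(23, 11)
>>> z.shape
(11, 3, 17, 2)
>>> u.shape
(17, 11, 2, 23)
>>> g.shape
(17, 11, 2, 11)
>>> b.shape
(2, 17, 3, 23)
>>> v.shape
(23, 2, 11, 17)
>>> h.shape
(3, 17, 3)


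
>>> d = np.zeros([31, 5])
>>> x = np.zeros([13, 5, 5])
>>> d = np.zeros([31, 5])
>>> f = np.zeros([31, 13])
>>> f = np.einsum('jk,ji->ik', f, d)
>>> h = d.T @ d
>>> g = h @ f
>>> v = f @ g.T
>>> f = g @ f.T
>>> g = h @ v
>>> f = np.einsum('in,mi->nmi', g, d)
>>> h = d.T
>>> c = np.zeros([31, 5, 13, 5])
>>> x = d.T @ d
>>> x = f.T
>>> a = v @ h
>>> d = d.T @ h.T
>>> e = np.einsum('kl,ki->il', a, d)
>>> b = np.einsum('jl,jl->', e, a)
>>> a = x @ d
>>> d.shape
(5, 5)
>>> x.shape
(5, 31, 5)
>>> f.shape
(5, 31, 5)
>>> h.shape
(5, 31)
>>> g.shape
(5, 5)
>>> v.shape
(5, 5)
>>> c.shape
(31, 5, 13, 5)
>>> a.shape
(5, 31, 5)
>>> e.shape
(5, 31)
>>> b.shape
()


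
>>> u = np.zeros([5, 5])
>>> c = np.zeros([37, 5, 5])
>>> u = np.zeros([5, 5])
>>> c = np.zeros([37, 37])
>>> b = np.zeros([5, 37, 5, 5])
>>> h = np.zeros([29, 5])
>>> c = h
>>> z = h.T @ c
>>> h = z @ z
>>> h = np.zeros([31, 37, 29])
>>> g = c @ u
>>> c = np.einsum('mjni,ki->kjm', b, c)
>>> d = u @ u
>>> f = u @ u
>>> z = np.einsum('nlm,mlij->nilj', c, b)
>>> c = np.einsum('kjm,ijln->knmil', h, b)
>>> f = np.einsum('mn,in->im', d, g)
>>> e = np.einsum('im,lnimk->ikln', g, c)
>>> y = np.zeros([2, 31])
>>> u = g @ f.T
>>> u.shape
(29, 29)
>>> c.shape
(31, 5, 29, 5, 5)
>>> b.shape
(5, 37, 5, 5)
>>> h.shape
(31, 37, 29)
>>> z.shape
(29, 5, 37, 5)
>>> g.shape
(29, 5)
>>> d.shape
(5, 5)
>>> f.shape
(29, 5)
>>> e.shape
(29, 5, 31, 5)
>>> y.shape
(2, 31)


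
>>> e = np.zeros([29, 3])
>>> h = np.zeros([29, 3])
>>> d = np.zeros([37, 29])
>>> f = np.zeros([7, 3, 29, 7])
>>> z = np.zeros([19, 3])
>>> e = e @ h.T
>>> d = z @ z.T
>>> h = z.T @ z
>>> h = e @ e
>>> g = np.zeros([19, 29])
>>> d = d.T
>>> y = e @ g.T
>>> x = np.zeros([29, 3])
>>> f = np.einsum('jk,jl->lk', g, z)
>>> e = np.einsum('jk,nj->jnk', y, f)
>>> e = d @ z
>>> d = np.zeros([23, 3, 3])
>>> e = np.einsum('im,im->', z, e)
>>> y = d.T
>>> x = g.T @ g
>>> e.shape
()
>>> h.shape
(29, 29)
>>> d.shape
(23, 3, 3)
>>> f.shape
(3, 29)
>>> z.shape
(19, 3)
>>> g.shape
(19, 29)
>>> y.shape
(3, 3, 23)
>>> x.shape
(29, 29)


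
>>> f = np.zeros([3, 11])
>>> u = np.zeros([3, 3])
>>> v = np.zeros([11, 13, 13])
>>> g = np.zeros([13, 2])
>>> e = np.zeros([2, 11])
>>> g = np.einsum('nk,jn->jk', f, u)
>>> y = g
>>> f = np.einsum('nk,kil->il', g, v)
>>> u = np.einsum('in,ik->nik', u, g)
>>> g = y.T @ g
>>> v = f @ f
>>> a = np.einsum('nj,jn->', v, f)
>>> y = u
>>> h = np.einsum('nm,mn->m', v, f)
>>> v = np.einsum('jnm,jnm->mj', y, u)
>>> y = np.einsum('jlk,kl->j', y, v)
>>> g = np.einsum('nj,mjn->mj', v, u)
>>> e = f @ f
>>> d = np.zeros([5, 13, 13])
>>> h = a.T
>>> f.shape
(13, 13)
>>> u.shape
(3, 3, 11)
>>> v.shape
(11, 3)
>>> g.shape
(3, 3)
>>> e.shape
(13, 13)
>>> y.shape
(3,)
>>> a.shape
()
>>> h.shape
()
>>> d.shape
(5, 13, 13)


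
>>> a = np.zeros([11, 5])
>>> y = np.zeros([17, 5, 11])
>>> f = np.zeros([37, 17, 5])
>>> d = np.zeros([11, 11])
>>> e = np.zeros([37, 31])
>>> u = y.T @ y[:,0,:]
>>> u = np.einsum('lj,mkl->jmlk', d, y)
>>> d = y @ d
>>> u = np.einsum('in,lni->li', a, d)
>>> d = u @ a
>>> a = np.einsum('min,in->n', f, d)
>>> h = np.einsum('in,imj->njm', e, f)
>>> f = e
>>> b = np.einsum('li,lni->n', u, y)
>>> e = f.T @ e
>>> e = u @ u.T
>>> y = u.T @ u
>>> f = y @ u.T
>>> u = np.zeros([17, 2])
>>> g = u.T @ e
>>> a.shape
(5,)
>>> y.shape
(11, 11)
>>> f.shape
(11, 17)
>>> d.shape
(17, 5)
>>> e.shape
(17, 17)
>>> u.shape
(17, 2)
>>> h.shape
(31, 5, 17)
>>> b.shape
(5,)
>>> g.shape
(2, 17)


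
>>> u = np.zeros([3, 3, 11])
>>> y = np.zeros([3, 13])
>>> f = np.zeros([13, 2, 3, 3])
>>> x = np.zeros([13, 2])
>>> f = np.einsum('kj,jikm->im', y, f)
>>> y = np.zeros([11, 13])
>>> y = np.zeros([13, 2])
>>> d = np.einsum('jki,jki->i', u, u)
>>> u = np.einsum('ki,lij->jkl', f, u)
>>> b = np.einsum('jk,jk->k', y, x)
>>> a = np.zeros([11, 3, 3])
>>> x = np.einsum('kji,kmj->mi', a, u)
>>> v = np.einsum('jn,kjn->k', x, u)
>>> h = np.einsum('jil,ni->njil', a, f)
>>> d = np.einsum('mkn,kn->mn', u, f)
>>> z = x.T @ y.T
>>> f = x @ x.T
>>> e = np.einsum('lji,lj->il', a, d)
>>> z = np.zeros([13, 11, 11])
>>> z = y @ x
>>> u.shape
(11, 2, 3)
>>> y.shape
(13, 2)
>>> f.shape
(2, 2)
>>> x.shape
(2, 3)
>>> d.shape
(11, 3)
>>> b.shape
(2,)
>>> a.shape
(11, 3, 3)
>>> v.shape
(11,)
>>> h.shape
(2, 11, 3, 3)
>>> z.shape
(13, 3)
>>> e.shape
(3, 11)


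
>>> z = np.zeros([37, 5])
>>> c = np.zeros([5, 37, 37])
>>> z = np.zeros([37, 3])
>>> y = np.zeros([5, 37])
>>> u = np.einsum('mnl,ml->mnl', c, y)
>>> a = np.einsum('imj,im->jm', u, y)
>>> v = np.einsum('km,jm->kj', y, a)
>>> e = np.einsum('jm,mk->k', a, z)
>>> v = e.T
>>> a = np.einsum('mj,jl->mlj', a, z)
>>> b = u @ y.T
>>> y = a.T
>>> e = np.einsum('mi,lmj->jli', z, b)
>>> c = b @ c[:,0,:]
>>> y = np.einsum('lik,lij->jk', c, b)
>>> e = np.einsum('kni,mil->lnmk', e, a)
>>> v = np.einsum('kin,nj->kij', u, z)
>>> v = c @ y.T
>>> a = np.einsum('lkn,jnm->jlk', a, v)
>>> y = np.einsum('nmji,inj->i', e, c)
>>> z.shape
(37, 3)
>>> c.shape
(5, 37, 37)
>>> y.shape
(5,)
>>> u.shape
(5, 37, 37)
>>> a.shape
(5, 37, 3)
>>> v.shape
(5, 37, 5)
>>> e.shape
(37, 5, 37, 5)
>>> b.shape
(5, 37, 5)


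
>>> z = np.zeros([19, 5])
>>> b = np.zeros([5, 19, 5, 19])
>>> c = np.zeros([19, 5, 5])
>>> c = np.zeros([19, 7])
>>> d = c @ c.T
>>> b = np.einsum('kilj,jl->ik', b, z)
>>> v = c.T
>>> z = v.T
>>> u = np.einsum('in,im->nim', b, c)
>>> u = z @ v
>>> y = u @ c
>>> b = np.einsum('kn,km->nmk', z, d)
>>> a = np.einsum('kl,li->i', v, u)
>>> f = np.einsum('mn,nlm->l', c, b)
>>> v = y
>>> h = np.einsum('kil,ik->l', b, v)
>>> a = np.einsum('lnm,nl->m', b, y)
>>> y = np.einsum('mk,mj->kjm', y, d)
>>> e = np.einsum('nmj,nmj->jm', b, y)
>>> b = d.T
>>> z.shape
(19, 7)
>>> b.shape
(19, 19)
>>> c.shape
(19, 7)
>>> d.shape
(19, 19)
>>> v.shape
(19, 7)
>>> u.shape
(19, 19)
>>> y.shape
(7, 19, 19)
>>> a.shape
(19,)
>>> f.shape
(19,)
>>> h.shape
(19,)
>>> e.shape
(19, 19)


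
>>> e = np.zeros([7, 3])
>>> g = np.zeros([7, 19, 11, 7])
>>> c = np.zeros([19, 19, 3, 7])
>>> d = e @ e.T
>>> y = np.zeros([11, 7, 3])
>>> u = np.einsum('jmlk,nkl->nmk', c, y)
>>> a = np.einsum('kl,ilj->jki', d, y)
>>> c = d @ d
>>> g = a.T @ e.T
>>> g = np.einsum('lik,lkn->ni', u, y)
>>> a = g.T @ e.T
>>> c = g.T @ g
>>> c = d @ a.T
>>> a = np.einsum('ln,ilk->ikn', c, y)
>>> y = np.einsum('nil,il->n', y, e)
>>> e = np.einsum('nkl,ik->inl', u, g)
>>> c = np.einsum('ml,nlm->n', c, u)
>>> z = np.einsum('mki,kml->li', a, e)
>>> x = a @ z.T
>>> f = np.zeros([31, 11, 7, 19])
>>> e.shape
(3, 11, 7)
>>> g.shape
(3, 19)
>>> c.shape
(11,)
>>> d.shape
(7, 7)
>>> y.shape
(11,)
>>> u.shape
(11, 19, 7)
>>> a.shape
(11, 3, 19)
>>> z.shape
(7, 19)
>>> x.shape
(11, 3, 7)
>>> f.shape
(31, 11, 7, 19)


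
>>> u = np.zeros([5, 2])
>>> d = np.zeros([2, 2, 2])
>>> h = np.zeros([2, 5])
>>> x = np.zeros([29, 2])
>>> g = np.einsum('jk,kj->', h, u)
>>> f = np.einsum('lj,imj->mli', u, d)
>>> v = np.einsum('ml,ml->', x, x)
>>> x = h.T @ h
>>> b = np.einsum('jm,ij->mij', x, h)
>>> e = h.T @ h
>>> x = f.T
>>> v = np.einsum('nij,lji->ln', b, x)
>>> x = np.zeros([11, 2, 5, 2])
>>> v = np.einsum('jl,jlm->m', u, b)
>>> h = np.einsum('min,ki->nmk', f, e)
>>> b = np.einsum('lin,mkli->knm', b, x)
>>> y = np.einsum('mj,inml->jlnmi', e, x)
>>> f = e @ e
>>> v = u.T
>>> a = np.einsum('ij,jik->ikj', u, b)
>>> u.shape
(5, 2)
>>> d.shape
(2, 2, 2)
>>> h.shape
(2, 2, 5)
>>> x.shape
(11, 2, 5, 2)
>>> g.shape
()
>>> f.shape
(5, 5)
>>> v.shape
(2, 5)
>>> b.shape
(2, 5, 11)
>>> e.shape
(5, 5)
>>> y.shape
(5, 2, 2, 5, 11)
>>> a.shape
(5, 11, 2)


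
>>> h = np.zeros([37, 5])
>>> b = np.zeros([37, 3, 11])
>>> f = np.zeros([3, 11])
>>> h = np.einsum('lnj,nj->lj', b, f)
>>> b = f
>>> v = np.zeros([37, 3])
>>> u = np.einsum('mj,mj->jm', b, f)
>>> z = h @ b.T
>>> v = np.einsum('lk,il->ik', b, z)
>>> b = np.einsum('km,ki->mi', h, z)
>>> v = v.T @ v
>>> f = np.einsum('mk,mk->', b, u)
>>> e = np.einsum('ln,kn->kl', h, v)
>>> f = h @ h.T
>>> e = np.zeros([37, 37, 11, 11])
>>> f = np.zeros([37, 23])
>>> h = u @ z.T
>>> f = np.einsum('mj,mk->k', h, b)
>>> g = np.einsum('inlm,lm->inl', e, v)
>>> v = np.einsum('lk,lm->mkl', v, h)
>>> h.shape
(11, 37)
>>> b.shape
(11, 3)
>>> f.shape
(3,)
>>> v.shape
(37, 11, 11)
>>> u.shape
(11, 3)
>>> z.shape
(37, 3)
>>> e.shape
(37, 37, 11, 11)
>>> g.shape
(37, 37, 11)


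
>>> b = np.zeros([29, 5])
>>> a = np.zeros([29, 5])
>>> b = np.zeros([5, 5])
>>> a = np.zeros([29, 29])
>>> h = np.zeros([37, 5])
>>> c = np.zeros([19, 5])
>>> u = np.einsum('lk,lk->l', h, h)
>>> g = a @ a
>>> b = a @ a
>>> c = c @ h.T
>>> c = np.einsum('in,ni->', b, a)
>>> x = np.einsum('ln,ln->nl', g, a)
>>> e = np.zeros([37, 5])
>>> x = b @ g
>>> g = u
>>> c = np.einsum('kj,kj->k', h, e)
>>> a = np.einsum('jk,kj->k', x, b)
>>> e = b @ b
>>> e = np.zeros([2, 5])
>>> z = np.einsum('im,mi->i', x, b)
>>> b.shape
(29, 29)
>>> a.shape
(29,)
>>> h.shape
(37, 5)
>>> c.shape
(37,)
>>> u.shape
(37,)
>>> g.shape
(37,)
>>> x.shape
(29, 29)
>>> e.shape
(2, 5)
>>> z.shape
(29,)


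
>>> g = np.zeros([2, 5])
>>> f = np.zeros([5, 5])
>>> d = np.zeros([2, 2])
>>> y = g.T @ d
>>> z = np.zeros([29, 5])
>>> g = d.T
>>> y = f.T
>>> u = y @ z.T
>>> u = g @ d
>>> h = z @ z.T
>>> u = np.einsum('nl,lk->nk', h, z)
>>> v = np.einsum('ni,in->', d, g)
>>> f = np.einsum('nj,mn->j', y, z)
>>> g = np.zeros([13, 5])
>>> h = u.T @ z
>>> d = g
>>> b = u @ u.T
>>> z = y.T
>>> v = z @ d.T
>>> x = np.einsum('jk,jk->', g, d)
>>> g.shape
(13, 5)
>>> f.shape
(5,)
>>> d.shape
(13, 5)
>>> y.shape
(5, 5)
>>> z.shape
(5, 5)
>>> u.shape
(29, 5)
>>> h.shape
(5, 5)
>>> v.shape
(5, 13)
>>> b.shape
(29, 29)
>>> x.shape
()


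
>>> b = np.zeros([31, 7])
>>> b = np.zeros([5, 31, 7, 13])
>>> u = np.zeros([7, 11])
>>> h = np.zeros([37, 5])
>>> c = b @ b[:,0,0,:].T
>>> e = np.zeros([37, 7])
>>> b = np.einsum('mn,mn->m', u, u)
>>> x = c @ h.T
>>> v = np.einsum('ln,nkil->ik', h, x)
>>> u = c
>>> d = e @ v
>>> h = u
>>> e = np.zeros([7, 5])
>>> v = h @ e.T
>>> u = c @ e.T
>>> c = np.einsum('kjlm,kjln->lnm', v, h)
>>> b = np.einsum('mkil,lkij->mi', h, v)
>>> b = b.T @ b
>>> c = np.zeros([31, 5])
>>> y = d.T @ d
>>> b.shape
(7, 7)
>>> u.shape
(5, 31, 7, 7)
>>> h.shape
(5, 31, 7, 5)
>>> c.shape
(31, 5)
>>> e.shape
(7, 5)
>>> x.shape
(5, 31, 7, 37)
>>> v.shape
(5, 31, 7, 7)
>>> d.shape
(37, 31)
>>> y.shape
(31, 31)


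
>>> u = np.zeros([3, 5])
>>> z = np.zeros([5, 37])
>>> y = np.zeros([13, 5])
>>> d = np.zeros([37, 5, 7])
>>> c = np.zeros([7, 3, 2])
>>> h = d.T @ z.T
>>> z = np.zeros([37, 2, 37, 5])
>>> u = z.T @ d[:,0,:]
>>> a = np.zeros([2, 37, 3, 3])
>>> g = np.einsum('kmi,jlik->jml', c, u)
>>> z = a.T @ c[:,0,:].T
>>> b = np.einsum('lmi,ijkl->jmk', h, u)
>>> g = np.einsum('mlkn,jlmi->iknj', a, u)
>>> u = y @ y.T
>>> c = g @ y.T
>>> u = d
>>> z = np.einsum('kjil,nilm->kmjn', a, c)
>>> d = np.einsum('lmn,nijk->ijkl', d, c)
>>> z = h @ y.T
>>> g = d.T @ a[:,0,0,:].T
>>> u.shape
(37, 5, 7)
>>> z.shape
(7, 5, 13)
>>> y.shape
(13, 5)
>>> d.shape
(3, 3, 13, 37)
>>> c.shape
(7, 3, 3, 13)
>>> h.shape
(7, 5, 5)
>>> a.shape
(2, 37, 3, 3)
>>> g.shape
(37, 13, 3, 2)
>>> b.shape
(37, 5, 2)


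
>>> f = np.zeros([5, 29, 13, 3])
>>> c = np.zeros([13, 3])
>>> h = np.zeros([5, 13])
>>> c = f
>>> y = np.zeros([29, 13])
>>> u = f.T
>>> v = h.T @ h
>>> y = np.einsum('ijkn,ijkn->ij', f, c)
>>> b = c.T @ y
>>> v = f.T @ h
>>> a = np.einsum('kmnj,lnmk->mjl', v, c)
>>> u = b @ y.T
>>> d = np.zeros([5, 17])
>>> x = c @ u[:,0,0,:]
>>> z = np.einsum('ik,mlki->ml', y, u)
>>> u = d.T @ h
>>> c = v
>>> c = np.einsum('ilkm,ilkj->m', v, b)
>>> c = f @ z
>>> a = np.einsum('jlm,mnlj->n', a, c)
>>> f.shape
(5, 29, 13, 3)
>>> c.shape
(5, 29, 13, 13)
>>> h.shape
(5, 13)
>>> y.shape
(5, 29)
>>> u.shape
(17, 13)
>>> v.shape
(3, 13, 29, 13)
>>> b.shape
(3, 13, 29, 29)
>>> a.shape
(29,)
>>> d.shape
(5, 17)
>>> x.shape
(5, 29, 13, 5)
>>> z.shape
(3, 13)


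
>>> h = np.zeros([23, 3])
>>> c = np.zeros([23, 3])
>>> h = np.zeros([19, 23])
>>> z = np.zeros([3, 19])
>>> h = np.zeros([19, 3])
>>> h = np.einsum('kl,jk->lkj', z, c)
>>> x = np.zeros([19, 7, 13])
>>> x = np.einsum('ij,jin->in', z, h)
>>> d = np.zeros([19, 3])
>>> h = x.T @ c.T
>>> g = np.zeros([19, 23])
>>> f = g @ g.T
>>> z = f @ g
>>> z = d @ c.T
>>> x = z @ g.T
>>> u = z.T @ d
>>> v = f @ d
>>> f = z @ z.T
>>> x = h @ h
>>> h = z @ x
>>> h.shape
(19, 23)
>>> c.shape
(23, 3)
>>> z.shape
(19, 23)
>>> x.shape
(23, 23)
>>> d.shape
(19, 3)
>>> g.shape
(19, 23)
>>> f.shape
(19, 19)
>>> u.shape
(23, 3)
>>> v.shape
(19, 3)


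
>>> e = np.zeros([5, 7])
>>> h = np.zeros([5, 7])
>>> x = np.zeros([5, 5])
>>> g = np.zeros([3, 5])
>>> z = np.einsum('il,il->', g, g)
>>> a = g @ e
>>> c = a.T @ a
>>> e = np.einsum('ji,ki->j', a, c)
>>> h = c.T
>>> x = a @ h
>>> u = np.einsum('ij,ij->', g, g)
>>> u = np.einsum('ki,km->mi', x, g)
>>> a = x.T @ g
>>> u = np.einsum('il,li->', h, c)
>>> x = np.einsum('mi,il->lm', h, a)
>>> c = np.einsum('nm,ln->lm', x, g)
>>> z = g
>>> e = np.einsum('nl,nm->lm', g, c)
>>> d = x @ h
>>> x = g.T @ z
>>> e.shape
(5, 7)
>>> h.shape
(7, 7)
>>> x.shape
(5, 5)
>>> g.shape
(3, 5)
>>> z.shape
(3, 5)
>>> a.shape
(7, 5)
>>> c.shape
(3, 7)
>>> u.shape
()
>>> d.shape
(5, 7)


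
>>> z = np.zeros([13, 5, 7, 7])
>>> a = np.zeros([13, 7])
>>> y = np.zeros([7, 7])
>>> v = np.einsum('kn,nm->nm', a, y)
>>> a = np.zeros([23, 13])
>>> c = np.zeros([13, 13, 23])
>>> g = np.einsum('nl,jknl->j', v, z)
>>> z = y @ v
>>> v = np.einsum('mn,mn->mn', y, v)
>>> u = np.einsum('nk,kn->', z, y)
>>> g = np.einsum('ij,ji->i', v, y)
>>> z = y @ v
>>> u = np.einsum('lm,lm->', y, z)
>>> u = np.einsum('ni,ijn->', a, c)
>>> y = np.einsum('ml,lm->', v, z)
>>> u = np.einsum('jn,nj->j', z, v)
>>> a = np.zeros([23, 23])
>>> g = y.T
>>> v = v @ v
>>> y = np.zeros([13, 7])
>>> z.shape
(7, 7)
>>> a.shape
(23, 23)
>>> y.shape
(13, 7)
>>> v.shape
(7, 7)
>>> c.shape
(13, 13, 23)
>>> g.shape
()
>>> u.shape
(7,)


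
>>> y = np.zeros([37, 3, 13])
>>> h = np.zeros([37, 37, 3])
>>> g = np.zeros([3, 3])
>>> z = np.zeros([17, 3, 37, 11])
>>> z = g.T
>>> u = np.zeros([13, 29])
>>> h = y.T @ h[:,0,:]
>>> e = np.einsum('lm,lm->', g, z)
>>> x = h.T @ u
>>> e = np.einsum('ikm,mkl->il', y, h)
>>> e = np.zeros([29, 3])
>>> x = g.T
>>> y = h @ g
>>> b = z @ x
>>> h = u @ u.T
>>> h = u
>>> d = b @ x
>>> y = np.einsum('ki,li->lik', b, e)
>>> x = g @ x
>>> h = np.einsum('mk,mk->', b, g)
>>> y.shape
(29, 3, 3)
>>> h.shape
()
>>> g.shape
(3, 3)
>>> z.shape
(3, 3)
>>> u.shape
(13, 29)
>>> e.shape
(29, 3)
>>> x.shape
(3, 3)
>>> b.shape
(3, 3)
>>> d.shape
(3, 3)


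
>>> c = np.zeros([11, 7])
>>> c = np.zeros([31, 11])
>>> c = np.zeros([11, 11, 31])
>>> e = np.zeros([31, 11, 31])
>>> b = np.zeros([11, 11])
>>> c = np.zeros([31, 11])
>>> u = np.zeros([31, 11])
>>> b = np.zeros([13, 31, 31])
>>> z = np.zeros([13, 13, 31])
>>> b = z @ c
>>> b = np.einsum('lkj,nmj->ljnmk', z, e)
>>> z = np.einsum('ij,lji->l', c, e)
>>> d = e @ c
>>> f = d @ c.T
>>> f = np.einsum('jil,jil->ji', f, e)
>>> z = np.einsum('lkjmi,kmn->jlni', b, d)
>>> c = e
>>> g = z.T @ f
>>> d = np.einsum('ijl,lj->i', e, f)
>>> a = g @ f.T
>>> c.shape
(31, 11, 31)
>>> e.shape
(31, 11, 31)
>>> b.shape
(13, 31, 31, 11, 13)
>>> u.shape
(31, 11)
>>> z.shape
(31, 13, 11, 13)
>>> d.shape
(31,)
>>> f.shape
(31, 11)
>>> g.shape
(13, 11, 13, 11)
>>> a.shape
(13, 11, 13, 31)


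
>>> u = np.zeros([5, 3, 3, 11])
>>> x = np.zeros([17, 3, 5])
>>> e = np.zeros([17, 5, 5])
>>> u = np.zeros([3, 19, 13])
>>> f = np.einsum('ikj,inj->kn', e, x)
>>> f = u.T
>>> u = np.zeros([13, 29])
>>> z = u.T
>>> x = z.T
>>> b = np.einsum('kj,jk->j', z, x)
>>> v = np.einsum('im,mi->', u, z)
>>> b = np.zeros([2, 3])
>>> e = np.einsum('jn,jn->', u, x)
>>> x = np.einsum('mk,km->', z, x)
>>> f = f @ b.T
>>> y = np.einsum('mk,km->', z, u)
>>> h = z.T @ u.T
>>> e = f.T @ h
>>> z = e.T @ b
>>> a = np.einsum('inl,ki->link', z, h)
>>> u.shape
(13, 29)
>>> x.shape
()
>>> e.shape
(2, 19, 13)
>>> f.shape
(13, 19, 2)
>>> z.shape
(13, 19, 3)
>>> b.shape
(2, 3)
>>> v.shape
()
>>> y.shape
()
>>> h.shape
(13, 13)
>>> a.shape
(3, 13, 19, 13)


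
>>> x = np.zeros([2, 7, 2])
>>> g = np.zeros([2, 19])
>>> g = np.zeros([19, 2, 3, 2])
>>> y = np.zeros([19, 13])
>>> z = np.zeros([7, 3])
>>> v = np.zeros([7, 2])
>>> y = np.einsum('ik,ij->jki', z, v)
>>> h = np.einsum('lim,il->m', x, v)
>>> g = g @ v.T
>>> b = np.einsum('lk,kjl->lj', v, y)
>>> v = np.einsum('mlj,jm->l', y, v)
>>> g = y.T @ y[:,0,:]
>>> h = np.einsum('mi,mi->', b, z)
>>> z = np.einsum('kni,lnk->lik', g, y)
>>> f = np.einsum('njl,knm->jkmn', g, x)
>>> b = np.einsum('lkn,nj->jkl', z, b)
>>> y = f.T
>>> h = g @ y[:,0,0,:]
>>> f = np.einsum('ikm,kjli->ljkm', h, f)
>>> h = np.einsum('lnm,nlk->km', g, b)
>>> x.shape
(2, 7, 2)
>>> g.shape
(7, 3, 7)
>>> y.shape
(7, 2, 2, 3)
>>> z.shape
(2, 7, 7)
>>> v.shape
(3,)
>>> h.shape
(2, 7)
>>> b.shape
(3, 7, 2)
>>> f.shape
(2, 2, 3, 3)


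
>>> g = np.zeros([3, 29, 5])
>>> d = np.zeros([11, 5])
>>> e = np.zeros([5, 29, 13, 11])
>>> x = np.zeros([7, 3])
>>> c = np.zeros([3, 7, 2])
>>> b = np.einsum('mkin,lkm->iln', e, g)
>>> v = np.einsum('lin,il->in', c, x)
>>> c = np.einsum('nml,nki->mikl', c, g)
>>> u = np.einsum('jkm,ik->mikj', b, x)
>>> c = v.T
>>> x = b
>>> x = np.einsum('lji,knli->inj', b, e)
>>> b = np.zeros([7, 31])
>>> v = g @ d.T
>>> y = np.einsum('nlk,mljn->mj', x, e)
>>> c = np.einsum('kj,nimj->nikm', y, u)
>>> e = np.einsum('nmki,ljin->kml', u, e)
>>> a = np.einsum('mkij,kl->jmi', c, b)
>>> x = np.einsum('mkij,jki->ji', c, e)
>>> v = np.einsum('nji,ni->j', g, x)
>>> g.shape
(3, 29, 5)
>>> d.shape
(11, 5)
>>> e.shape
(3, 7, 5)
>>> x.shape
(3, 5)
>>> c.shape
(11, 7, 5, 3)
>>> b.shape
(7, 31)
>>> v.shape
(29,)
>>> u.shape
(11, 7, 3, 13)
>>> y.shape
(5, 13)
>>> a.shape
(3, 11, 5)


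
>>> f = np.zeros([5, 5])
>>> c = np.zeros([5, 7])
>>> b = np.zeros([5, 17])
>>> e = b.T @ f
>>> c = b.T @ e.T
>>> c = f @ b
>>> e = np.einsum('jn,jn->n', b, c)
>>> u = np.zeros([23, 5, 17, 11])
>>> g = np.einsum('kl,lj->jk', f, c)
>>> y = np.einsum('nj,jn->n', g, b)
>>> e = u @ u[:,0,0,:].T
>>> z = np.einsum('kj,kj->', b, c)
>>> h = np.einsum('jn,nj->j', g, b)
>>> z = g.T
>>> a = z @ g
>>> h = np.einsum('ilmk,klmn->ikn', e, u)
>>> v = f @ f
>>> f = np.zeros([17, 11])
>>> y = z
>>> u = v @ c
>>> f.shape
(17, 11)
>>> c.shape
(5, 17)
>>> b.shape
(5, 17)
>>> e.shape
(23, 5, 17, 23)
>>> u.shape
(5, 17)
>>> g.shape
(17, 5)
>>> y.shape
(5, 17)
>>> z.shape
(5, 17)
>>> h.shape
(23, 23, 11)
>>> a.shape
(5, 5)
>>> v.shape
(5, 5)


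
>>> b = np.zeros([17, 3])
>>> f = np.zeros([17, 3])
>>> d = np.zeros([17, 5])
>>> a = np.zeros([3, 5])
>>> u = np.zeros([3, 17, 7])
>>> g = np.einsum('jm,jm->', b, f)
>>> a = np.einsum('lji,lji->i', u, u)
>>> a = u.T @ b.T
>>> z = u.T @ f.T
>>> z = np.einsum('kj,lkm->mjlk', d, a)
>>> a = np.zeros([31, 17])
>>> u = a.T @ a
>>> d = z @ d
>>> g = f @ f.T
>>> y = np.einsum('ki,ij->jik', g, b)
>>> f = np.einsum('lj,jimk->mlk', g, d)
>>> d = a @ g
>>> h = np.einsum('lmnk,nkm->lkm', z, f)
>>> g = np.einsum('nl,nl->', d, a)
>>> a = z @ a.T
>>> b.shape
(17, 3)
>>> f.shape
(7, 17, 5)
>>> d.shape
(31, 17)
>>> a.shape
(17, 5, 7, 31)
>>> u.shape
(17, 17)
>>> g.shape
()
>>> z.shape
(17, 5, 7, 17)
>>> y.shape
(3, 17, 17)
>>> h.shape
(17, 17, 5)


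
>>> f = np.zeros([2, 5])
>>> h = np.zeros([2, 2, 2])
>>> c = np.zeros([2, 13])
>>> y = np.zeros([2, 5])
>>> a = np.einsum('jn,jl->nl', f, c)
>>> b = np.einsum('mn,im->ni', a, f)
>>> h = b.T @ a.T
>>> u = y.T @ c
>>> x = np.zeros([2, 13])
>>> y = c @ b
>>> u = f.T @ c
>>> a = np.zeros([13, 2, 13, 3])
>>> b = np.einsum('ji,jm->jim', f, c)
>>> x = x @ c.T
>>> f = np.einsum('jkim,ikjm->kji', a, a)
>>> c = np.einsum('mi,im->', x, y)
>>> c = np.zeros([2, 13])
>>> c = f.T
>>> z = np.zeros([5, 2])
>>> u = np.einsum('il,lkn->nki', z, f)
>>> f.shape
(2, 13, 13)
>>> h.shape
(2, 5)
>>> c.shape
(13, 13, 2)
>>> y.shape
(2, 2)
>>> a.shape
(13, 2, 13, 3)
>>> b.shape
(2, 5, 13)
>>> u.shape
(13, 13, 5)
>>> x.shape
(2, 2)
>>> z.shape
(5, 2)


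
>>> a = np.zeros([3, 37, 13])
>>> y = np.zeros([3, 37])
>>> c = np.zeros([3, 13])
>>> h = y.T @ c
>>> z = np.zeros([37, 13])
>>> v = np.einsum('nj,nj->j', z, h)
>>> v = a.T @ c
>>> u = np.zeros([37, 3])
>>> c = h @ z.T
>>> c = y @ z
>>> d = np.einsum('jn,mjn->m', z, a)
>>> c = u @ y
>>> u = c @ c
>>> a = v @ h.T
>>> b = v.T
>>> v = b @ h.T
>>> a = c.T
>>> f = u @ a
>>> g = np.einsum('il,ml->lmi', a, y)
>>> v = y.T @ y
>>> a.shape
(37, 37)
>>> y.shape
(3, 37)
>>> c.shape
(37, 37)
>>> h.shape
(37, 13)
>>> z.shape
(37, 13)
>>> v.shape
(37, 37)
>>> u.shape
(37, 37)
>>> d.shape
(3,)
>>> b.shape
(13, 37, 13)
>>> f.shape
(37, 37)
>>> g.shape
(37, 3, 37)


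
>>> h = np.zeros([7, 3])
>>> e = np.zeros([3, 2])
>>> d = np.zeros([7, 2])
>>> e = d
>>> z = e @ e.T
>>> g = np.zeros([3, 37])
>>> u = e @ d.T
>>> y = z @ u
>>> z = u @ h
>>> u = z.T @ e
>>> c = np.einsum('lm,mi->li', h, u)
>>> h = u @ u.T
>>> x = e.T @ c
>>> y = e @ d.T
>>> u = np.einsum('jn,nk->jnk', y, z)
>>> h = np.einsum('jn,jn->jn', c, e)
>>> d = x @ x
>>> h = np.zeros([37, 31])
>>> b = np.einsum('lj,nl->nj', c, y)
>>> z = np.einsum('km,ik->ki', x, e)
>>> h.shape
(37, 31)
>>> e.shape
(7, 2)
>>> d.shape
(2, 2)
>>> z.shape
(2, 7)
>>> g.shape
(3, 37)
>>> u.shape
(7, 7, 3)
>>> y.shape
(7, 7)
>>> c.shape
(7, 2)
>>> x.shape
(2, 2)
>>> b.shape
(7, 2)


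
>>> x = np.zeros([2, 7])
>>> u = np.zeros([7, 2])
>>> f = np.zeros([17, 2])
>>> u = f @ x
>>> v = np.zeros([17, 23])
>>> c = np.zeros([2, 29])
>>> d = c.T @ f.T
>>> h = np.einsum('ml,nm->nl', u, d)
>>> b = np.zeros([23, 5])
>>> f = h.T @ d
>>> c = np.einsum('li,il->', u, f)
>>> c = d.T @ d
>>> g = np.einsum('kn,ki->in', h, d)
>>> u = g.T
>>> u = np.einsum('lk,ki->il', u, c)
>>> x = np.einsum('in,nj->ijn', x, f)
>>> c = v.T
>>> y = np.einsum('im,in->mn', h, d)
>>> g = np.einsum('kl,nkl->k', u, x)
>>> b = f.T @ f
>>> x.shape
(2, 17, 7)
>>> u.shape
(17, 7)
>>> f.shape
(7, 17)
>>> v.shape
(17, 23)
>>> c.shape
(23, 17)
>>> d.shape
(29, 17)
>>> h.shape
(29, 7)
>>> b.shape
(17, 17)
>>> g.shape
(17,)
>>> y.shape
(7, 17)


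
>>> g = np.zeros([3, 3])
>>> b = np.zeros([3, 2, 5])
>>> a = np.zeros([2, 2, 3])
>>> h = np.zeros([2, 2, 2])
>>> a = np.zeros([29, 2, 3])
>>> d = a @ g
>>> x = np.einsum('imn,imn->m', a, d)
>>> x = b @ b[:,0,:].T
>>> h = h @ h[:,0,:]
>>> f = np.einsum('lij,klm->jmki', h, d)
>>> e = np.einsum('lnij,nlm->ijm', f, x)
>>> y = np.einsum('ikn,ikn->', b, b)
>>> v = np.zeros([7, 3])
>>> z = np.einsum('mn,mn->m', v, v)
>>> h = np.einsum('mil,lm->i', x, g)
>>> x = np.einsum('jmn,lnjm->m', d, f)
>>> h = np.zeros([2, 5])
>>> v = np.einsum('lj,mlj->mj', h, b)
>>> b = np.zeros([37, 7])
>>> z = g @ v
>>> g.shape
(3, 3)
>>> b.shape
(37, 7)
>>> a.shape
(29, 2, 3)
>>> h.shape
(2, 5)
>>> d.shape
(29, 2, 3)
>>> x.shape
(2,)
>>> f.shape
(2, 3, 29, 2)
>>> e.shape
(29, 2, 3)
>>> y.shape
()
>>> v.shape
(3, 5)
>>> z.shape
(3, 5)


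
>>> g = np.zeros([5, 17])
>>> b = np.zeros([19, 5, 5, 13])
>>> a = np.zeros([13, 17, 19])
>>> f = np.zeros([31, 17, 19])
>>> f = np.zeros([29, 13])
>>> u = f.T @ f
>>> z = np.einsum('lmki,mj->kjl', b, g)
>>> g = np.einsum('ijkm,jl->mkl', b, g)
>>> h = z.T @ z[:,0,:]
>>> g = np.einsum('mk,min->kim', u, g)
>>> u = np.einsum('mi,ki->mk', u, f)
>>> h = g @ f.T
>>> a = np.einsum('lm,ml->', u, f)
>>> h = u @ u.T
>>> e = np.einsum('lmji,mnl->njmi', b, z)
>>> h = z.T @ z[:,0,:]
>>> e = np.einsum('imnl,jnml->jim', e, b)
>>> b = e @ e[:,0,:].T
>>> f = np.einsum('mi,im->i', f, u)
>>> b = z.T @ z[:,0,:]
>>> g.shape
(13, 5, 13)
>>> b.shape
(19, 17, 19)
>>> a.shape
()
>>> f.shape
(13,)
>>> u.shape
(13, 29)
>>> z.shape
(5, 17, 19)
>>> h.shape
(19, 17, 19)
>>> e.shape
(19, 17, 5)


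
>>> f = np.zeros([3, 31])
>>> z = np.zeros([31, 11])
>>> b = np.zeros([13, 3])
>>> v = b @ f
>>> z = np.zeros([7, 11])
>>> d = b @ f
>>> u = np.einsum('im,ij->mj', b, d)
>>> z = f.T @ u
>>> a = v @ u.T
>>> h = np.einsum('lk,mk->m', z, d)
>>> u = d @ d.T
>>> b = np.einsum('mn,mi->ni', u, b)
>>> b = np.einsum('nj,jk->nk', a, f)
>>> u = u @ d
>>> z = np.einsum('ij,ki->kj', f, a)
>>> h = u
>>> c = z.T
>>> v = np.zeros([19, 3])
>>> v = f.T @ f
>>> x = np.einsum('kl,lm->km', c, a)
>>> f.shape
(3, 31)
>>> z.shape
(13, 31)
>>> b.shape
(13, 31)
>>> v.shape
(31, 31)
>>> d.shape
(13, 31)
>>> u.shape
(13, 31)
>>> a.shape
(13, 3)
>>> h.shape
(13, 31)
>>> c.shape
(31, 13)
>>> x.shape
(31, 3)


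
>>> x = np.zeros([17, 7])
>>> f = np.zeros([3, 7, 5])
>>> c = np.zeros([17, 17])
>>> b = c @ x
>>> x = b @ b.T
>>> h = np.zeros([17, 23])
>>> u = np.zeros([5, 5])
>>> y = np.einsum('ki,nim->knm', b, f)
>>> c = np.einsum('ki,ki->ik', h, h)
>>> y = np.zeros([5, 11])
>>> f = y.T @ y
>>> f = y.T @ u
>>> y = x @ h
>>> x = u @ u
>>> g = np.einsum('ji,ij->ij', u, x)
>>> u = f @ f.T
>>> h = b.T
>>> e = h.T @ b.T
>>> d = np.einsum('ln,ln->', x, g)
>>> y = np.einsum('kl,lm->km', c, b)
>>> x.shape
(5, 5)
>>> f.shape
(11, 5)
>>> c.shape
(23, 17)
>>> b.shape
(17, 7)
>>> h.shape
(7, 17)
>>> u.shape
(11, 11)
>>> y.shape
(23, 7)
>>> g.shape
(5, 5)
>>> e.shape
(17, 17)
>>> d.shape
()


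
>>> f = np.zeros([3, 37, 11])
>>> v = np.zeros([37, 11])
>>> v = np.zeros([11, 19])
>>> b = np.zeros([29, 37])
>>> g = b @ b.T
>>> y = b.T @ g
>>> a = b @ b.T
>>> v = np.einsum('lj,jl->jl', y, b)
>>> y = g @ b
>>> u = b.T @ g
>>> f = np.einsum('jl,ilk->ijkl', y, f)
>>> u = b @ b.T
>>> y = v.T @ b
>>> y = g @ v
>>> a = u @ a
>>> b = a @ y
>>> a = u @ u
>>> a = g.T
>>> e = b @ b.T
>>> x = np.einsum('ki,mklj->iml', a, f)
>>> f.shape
(3, 29, 11, 37)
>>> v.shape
(29, 37)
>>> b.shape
(29, 37)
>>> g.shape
(29, 29)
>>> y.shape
(29, 37)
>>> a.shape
(29, 29)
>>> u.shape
(29, 29)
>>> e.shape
(29, 29)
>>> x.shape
(29, 3, 11)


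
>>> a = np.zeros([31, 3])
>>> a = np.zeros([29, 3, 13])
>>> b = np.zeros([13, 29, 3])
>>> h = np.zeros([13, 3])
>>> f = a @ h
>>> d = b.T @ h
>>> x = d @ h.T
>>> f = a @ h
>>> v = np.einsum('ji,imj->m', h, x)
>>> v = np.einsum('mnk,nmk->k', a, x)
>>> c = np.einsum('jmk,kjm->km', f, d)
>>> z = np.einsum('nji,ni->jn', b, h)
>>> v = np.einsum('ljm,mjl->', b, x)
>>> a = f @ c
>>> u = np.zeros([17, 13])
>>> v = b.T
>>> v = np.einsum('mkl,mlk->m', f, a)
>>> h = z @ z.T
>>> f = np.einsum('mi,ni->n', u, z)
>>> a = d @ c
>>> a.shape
(3, 29, 3)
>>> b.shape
(13, 29, 3)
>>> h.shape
(29, 29)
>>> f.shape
(29,)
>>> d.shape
(3, 29, 3)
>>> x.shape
(3, 29, 13)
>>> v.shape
(29,)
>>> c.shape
(3, 3)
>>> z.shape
(29, 13)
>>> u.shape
(17, 13)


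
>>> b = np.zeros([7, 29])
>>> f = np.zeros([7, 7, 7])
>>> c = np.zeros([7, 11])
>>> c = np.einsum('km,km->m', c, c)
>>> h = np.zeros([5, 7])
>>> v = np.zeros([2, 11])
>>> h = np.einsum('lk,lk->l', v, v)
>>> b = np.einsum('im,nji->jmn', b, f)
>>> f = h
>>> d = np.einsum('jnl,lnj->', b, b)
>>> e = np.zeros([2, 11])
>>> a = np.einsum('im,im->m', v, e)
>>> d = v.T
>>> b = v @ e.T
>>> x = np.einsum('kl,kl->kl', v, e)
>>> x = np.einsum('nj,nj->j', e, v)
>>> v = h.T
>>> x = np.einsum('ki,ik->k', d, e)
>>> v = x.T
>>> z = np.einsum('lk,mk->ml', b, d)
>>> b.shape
(2, 2)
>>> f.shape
(2,)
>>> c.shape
(11,)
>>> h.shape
(2,)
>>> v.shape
(11,)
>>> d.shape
(11, 2)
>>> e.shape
(2, 11)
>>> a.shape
(11,)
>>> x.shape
(11,)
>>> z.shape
(11, 2)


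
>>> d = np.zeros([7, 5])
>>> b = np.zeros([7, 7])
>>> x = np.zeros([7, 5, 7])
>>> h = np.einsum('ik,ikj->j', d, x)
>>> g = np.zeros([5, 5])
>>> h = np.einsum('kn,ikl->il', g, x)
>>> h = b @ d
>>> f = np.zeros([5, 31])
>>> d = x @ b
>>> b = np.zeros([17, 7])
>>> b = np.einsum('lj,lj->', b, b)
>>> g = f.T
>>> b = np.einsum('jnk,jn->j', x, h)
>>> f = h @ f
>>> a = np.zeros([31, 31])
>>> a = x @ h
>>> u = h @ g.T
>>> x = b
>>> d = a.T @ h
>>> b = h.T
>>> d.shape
(5, 5, 5)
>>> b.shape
(5, 7)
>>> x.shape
(7,)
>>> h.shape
(7, 5)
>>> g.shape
(31, 5)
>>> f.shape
(7, 31)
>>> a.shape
(7, 5, 5)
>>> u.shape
(7, 31)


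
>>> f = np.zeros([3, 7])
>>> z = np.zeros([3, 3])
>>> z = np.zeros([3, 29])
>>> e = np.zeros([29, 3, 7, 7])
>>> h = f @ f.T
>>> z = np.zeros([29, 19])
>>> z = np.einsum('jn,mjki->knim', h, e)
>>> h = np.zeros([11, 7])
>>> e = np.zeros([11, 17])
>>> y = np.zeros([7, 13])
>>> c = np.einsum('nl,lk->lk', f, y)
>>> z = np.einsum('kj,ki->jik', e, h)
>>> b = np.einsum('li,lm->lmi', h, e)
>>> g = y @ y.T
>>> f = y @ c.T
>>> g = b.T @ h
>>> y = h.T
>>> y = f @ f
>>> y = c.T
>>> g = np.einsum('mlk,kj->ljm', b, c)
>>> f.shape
(7, 7)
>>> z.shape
(17, 7, 11)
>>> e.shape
(11, 17)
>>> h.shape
(11, 7)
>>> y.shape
(13, 7)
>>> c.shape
(7, 13)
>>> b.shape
(11, 17, 7)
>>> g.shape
(17, 13, 11)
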